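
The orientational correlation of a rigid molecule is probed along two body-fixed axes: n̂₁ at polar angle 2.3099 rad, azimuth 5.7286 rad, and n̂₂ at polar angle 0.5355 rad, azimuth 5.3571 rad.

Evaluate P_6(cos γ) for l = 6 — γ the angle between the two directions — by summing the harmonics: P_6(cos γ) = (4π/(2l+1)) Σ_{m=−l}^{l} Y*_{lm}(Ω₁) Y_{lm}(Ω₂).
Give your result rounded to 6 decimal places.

Summing Y*_{l m}(θ₁,φ₁)·Y_{l m}(θ₂,φ₂) over m ∈ [−6, 6]; prefactor 4π/(2·6+1) = 0.966644:
  m=-6: Y*=(-0.077374, 0.014553)  Y=(0.006373, -0.005666)  product (-0.000411, 0.000531)
  m=-5: Y*=(0.231878, 0.089581)  Y=(-0.004076, -0.049621)  product (0.003500, -0.011871)
  m=-4: Y*=(-0.256312, -0.338885)  Y=(-0.145987, -0.092087)  product (0.006211, 0.073076)
  m=-3: Y*=(0.032747, 0.351253)  Y=(-0.357308, 0.135855)  product (-0.059420, -0.121057)
  m=-2: Y*=(-0.029548, 0.059397)  Y=(-0.135146, 0.467563)  product (-0.023778, -0.021843)
  m=-1: Y*=(0.317022, -0.196374)  Y=(0.093842, 0.124808)  product (0.054259, 0.021139)
  m=+0: Y*=(-0.040151, -0.000000)  Y=(-0.393755, 0.000000)  product (0.015810, 0.000000)
  m=+1: Y*=(-0.317022, -0.196374)  Y=(-0.093842, 0.124808)  product (0.054259, -0.021139)
  m=+2: Y*=(-0.029548, -0.059397)  Y=(-0.135146, -0.467563)  product (-0.023778, 0.021843)
  m=+3: Y*=(-0.032747, 0.351253)  Y=(0.357308, 0.135855)  product (-0.059420, 0.121057)
  m=+4: Y*=(-0.256312, 0.338885)  Y=(-0.145987, 0.092087)  product (0.006211, -0.073076)
  m=+5: Y*=(-0.231878, 0.089581)  Y=(0.004076, -0.049621)  product (0.003500, 0.011871)
  m=+6: Y*=(-0.077374, -0.014553)  Y=(0.006373, 0.005666)  product (-0.000411, -0.000531)
Accumulated sum (-0.023468, -0.000000); after 4π/(2l+1) scaling, (-0.022685, -0.000000) ⇒ P_6 = -0.022685

-0.022685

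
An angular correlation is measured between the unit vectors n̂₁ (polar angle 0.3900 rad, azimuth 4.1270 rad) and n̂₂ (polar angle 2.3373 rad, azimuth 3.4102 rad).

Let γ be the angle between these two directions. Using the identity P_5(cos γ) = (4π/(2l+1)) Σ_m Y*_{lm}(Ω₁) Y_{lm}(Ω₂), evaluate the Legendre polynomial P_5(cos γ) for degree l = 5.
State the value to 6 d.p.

-0.217934

Addition theorem: P_5(cos γ) = (4π/11) Σ_m Y*_{lm}(Ω₁) Y_{lm}(Ω₂), m = −5…5:
  [-5]  conj(Y_{5,-5})(Ω₁) = (-0.000785, 0.003602) ; Y_{5,-5}(Ω₂) = (-0.020326, 0.087693) ; Δ = (-0.000300, -0.000142)
  [-4]  conj(Y_{5,-4})(Ω₁) = (-0.019759, -0.020346) ; Y_{5,-4}(Ω₂) = (-0.130537, 0.241024) ; Δ = (0.007483, -0.002106)
  [-3]  conj(Y_{5,-3})(Ω₁) = (0.125174, -0.023473) ; Y_{5,-3}(Ω₂) = (-0.298190, 0.310626) ; Δ = (-0.030034, 0.045882)
  [-2]  conj(Y_{5,-2})(Ω₁) = (-0.138209, 0.326879) ; Y_{5,-2}(Ω₂) = (-0.232326, 0.138385) ; Δ = (-0.013126, -0.095069)
  [-1]  conj(Y_{5,-1})(Ω₁) = (-0.295460, -0.445709) ; Y_{5,-1}(Ω₂) = (0.194575, -0.053559) ; Δ = (-0.081361, -0.070900)
  [+0]  conj(Y_{5,0})(Ω₁) = (0.132163, -0.000000) ; Y_{5,0}(Ω₂) = (0.332207, 0.000000) ; Δ = (0.043905, 0.000000)
  [+1]  conj(Y_{5,1})(Ω₁) = (0.295460, -0.445709) ; Y_{5,1}(Ω₂) = (-0.194575, -0.053559) ; Δ = (-0.081361, 0.070900)
  [+2]  conj(Y_{5,2})(Ω₁) = (-0.138209, -0.326879) ; Y_{5,2}(Ω₂) = (-0.232326, -0.138385) ; Δ = (-0.013126, 0.095069)
  [+3]  conj(Y_{5,3})(Ω₁) = (-0.125174, -0.023473) ; Y_{5,3}(Ω₂) = (0.298190, 0.310626) ; Δ = (-0.030034, -0.045882)
  [+4]  conj(Y_{5,4})(Ω₁) = (-0.019759, 0.020346) ; Y_{5,4}(Ω₂) = (-0.130537, -0.241024) ; Δ = (0.007483, 0.002106)
  [+5]  conj(Y_{5,5})(Ω₁) = (0.000785, 0.003602) ; Y_{5,5}(Ω₂) = (0.020326, 0.087693) ; Δ = (-0.000300, 0.000142)
Accumulated sum (-0.190769, -0.000000); after 4π/(2l+1) scaling, (-0.217934, -0.000000) ⇒ P_5 = -0.217934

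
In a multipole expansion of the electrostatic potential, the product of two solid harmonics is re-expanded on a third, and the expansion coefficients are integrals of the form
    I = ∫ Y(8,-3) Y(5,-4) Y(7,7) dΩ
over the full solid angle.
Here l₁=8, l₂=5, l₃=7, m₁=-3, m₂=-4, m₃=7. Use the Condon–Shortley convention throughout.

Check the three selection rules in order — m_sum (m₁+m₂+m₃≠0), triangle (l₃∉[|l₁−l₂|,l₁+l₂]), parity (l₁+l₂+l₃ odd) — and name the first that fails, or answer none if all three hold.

none

Σmᵢ = 0  ✓
l₃∈[|l₁−l₂|,l₁+l₂]=[3,13], have l₃=7  ✓
Σlᵢ = 20 ⇒ even  ✓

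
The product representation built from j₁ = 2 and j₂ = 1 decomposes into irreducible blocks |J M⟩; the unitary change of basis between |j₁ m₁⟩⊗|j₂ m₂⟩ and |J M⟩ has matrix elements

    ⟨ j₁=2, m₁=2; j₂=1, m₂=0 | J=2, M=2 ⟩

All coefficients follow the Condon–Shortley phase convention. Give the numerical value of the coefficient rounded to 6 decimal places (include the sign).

+0.816497  (= +√(2/3))

√[5·1!3!1!/6! · 4!0!1!1!4!0!] = √(24)
  +(−1)^0/∏(0,1,0,1,3,0)! = 1/6  (running 1/6)
⟨..|..⟩ = √(24)·(1/6) = +0.816497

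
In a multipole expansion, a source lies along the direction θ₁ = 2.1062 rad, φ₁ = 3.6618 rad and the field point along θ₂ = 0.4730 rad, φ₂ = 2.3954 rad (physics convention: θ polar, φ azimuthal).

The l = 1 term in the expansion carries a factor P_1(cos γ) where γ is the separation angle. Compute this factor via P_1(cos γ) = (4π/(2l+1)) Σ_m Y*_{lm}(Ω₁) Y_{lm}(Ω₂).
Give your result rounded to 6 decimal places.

-0.336740

Term-by-term m-sum for l=1 (normalisation 4π/3 = 4.188790):
  term(m=-1) = 0.01402 + 0.04462j   from Y*(Ω₁)=-0.25784 - 0.14770j, Y(Ω₂)=-0.11557 - 0.10685j
  term(m=+0) = -0.10843 + 0.00000j   from Y*(Ω₁)=-0.24928 + 0.00000j, Y(Ω₂)=0.43496 + 0.00000j
  term(m=+1) = 0.01402 - 0.04462j   from Y*(Ω₁)=0.25784 - 0.14770j, Y(Ω₂)=0.11557 - 0.10685j
Accumulated sum -0.08039 + 0.00000j; after 4π/(2l+1) scaling, -0.33674 + 0.00000j ⇒ P_1 = -0.336740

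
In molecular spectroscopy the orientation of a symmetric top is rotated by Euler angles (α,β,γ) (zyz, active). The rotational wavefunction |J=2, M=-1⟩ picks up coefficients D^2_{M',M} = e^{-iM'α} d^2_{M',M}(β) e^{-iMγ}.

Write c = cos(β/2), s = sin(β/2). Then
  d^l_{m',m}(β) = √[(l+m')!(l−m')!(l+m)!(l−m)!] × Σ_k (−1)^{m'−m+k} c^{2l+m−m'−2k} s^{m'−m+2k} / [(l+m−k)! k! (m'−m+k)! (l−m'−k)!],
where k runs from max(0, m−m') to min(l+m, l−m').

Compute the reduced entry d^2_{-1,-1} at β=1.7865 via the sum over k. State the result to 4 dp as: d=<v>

d=-0.5612

d^2_{-1,-1}(β=1.7865) via the finite sum:
Half-angle: c=0.626883, s=0.779113. N=√(1·6·1·6)=6.000000
Admissible k: 0..1 (factorial args all ≥0)
  k=0: (−1)^0·6.0000/(6)·0.6269^4·0.7791^0 = +0.154435
  k=1: (−1)^1·6.0000/(2)·0.6269^2·0.7791^2 = -0.715642
d^2_{-1,-1}(1.7865) = +0.154435 -0.715642 = -0.561207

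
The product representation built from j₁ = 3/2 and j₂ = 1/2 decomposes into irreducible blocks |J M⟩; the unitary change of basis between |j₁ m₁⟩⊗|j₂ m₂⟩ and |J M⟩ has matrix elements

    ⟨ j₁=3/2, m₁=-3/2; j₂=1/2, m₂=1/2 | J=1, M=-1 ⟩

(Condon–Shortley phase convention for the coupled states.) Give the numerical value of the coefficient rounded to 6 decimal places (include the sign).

−√(3/4) = -0.866025

j₁+j₂−J=1  J+j₁−j₂=2  J−j₁+j₂=0  j₁+j₂+J+1=4
(j₁±m₁, j₂±m₂, J±M) = (0,3,1,0,0,2)
P² = 3
sum k=1..1:
  [1] −1/2 = -1/2
S = -1/2
C² = P²·S² = 3/4 ; C = -0.866025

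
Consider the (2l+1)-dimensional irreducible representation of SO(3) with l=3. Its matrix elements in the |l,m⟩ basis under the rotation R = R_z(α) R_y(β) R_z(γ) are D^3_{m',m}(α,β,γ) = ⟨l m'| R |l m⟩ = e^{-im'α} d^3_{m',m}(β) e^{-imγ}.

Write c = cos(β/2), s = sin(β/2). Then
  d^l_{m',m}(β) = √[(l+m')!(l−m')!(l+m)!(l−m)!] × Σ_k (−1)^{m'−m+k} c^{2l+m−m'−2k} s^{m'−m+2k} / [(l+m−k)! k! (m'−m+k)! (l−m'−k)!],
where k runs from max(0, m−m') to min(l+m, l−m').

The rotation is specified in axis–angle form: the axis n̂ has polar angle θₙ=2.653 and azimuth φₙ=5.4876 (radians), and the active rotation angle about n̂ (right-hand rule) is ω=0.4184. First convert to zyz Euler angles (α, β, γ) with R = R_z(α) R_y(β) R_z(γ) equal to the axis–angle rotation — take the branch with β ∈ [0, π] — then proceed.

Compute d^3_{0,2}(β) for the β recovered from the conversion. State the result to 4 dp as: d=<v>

d=0.0506

Axis–angle → zyz. n̂ = (sinθₙcosφₙ, sinθₙsinφₙ, cosθₙ) = (+0.328506, -0.335268, -0.882994), ω = 0.4184.
R = I cosω + sinω [n̂]ₓ + (1−cosω) n̂n̂ᵀ gives
  R = [+0.923049, +0.349259, -0.161240; -0.368260, +0.923436, -0.107935; +0.111198, +0.159008, +0.980995]
β = atan2(√(R₁₃²+R₂₃²), R₃₃) = 0.195271; α = atan2(R₂₃, R₁₃) mod 2π = 3.731489; γ = atan2(R₃₂, −R₃₁) mod 2π = 2.181067
d^3_{0,2}(β=0.1953) via the finite sum:
c=cos(0.195271/2)=0.995237, s=sin(0.195271/2)=0.097480; N=√[6·6·120·1]=65.726707
Admissible k: 2..3 (factorial args all ≥0)
  k=2: (−1)^0·65.7267/(12)·0.9952^4·0.0975^2 = +0.051062
  k=3: (−1)^1·65.7267/(12)·0.9952^2·0.0975^4 = -0.000490
d^3_{0,2}(0.1953) = +0.051062 -0.000490 = +0.050573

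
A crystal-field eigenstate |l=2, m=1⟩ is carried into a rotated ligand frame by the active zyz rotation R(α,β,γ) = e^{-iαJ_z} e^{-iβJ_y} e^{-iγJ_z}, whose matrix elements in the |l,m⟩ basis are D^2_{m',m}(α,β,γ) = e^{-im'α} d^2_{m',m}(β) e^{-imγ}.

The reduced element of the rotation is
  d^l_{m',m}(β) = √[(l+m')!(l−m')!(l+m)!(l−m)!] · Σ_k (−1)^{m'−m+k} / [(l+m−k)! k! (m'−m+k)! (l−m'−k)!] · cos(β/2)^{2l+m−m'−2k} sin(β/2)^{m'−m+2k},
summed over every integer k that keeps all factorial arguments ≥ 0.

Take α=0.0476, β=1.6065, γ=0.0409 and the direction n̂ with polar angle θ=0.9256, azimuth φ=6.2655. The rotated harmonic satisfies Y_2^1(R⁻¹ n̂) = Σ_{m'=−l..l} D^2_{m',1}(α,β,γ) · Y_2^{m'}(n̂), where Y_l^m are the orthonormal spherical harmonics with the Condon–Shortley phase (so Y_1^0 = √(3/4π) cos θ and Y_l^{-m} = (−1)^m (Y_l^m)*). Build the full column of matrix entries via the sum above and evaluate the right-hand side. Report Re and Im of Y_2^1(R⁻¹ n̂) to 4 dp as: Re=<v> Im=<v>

Need the full column D^2_{m',1} for m'=−2..2 at α=0.0476, β=1.6065, γ=0.0409.
cos(β/2)=0.694372, sin(β/2)=0.719617
d^2_{-2,1}: single k=3 term ⇒ +0.517518;  D = +0.516755+0.028087i
d^2_{-1,1}: k∈[2..3] ⇒ +0.749044 -0.268167 = +0.480878;  D = +0.480867+0.003222i
d^2_{0,1}: k∈[1..2] ⇒ +0.590137 -0.633828 = -0.043691;  D = -0.043654+0.001786i
d^2_{1,1}: k∈[0..1] ⇒ +0.232471 -0.749044 = -0.516574;  D = -0.514552+0.045657i
d^2_{2,1}: single k=0 term ⇒ -0.481845;  D = -0.477389+0.065377i
Y_2^{m'}(θ=0.9256,φ=6.2655) and Σ D·Y over m':
  (+0.5168+0.0281i)·(+0.2464+0.0087i)  (+0.4809+0.0032i)·(+0.3711+0.0066i)  (-0.0437+0.0018i)·(+0.0268+0.0000i)  (-0.5146+0.0457i)·(-0.3711+0.0066i)  (-0.4774+0.0654i)·(+0.2464-0.0087i)
Y_2^1(R⁻¹ n̂) = +0.377966+0.015779i

Re=0.3780 Im=0.0158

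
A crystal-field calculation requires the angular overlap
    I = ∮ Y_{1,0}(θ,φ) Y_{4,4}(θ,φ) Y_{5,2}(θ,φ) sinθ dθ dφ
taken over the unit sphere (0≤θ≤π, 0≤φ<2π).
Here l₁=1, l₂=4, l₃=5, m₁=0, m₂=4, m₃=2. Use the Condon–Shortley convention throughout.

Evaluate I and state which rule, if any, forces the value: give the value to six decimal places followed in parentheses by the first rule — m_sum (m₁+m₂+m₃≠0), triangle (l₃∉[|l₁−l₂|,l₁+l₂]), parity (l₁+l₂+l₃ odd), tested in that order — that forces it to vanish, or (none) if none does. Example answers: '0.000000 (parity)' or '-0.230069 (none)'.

0.000000 (m_sum)

Σmᵢ = 6 ≠ 0, so the φ-integral vanishes; I = 0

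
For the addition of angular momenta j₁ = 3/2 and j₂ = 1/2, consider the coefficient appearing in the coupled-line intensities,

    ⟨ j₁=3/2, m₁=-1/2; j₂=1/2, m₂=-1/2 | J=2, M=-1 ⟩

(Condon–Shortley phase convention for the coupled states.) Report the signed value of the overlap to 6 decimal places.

+√(3/4) ≈ +0.866025

j₁+j₂−J=0  J+j₁−j₂=3  J−j₁+j₂=1  j₁+j₂+J+1=5
(j₁±m₁, j₂±m₂, J±M) = (1,2,0,1,1,3)
P² = 3
sum k=0..0:
  [0] +1/2 = 1/2
S = 1/2
C² = P²·S² = 3/4 ; C = +0.866025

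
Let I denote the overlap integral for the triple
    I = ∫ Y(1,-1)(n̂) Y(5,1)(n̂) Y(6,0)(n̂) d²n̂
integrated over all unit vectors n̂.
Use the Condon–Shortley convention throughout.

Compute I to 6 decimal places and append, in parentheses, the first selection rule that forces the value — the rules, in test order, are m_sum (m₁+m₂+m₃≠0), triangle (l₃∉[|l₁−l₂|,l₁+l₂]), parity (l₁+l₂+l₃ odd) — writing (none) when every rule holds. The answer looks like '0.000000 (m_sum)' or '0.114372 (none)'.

Rules hold: Σm=0, L=12 even, 4≤6≤6.
N = 3·11·13 = 429
Δ = 0!·2!·10!/13! = 1/858
Racah Σ t=0..0: t=0:+1/14400 = 1/14400
⇒ 3j(1 5 6; 0 0 0)² = 6/143, sgn +1
Racah Σ t=0..0: t=0:+1/34560 = 1/34560
⇒ 3j(1 5 6; -1 1 0)² = 5/286, sgn +1
4πI² = N·(3j₀)²·(3jₘ)² = 45/143
I = +1·√(0.314685/4π) = 0.15824621
No selection rule forces the value: the integral is nonzero (none).

0.158246 (none)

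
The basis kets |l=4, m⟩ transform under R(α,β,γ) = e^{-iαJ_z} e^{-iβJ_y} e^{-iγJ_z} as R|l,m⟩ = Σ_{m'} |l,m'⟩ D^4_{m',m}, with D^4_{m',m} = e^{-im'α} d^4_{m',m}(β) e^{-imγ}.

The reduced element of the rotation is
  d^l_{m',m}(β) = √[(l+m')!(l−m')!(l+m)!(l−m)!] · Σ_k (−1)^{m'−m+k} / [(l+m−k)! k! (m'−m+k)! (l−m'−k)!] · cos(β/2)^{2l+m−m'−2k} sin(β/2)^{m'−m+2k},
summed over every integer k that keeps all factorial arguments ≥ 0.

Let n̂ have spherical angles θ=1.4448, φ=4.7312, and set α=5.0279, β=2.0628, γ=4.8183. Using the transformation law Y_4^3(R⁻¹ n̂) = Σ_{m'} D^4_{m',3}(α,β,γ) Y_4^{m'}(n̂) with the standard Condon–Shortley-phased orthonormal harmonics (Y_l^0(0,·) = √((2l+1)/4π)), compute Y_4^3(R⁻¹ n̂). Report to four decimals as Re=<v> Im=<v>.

Need the full column D^4_{m',3} for m'=−4..4 at α=5.0279, β=2.0628, γ=4.8183.
cos(β/2)=0.513618, sin(β/2)=0.858019
d^4_{-4,3}: single k=7 term ⇒ +0.497351;  D = +0.402901-0.291598i
d^4_{-3,3}: k∈[6..7] ⇒ +0.736817 -0.293748 = +0.443069;  D = +0.358325+0.260602i
d^4_{-2,3}: k∈[5..6] ⇒ +0.707279 -0.657934 = +0.049345;  D = -0.015207+0.046943i
d^4_{-1,3}: k∈[4..5] ⇒ +0.498962 -0.835472 = -0.336510;  D = +0.336509-0.000748i
d^4_{0,3}: k∈[3..4] ⇒ +0.267151 -0.745537 = -0.478386;  D = +0.149455+0.454441i
d^4_{1,3}: k∈[2..3] ⇒ +0.107277 -0.498962 = -0.391686;  D = -0.315742+0.231785i
d^4_{2,3}: k∈[1..2] ⇒ +0.030272 -0.253441 = -0.223169;  D = -0.181368-0.130040i
d^4_{3,3}: k∈[0..1] ⇒ +0.004843 -0.094609 = -0.089766;  D = +0.027087-0.085582i
d^4_{4,3}: single k=0 term ⇒ -0.022884;  D = +0.022883-0.000206i
Y_4^{m'}(θ=1.4448,φ=4.7312) and Σ D·Y over m':
  (+0.4029-0.2916i)·(+0.4275-0.0322i)  (+0.3583+0.2606i)·(-0.0087-0.1533i)  (-0.0152+0.0469i)·(+0.2926-0.0110i)  (+0.3365-0.0007i)·(-0.0032-0.1704i)  (+0.1495+0.4544i)·(+0.2682+0.0000i)  (-0.3157+0.2318i)·(+0.0032-0.1704i)  (-0.1814-0.1300i)·(+0.2926+0.0110i)  (+0.0271-0.0856i)·(+0.0087-0.1533i)  (+0.0229-0.0002i)·(+0.4275+0.0322i)
Y_4^3(R⁻¹ n̂) = +0.218357-0.106149i

Re=0.2184 Im=-0.1061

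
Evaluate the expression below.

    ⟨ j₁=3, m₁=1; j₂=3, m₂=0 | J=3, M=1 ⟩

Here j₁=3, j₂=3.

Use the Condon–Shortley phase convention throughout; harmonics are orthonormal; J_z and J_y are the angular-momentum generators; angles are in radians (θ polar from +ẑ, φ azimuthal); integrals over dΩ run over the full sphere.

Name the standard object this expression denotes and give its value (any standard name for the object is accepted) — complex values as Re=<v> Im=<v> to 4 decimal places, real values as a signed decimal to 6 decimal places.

This is a Clebsch–Gordan (vector-coupling) coefficient.
triangle: 3!×3!×3!/10! = 216/3628800
(j±m)!: 4!×2!×3!×3!×4!×2! = 82944
prefactor² = (2J+1)×Δ×N² = 864/25
  k=0: +1/(0!×3!×2!×3!×1!×0!) = 1/72
  k=1: −1/(1!×2!×1!×2!×2!×1!) = -1/8
  k=2: +1/(2!×1!×0!×1!×3!×2!) = 1/24
Σ = -5/72  ⇒  CG² = 864/25×(-5/72)² = 1/6
CG = −√(1/6) = -0.408248

Clebsch–Gordan coefficient, −√(1/6) ≈ -0.408248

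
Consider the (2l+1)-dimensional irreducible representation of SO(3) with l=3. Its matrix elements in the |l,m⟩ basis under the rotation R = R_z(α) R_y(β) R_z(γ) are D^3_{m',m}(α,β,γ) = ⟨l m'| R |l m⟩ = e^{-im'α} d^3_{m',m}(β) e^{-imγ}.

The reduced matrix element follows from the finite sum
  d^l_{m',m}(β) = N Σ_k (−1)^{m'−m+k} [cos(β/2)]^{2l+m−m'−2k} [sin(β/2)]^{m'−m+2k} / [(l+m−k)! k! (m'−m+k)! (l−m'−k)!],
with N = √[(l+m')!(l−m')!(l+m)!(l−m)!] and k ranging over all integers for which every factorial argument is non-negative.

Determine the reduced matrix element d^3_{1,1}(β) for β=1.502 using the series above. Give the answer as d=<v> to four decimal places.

d=-0.2160

d^3_{1,1}(β=1.5020) via the finite sum:
With c≡cos(β/2)=0.731007 and s≡sin(β/2)=0.682370, N=[24·2·24·2]^{1/2}=48.000000
k∈{0,1,2} keeps every argument non-negative
  k=0: (−1)^0·48.0000/(48)·0.7310^6·0.6824^0 = +0.152591
  k=1: (−1)^1·48.0000/(6)·0.7310^4·0.6824^2 = -1.063692
  k=2: (−1)^2·48.0000/(8)·0.7310^2·0.6824^4 = +0.695143
d^3_{1,1}(1.5020) = +0.152591 -1.063692 +0.695143 = -0.215958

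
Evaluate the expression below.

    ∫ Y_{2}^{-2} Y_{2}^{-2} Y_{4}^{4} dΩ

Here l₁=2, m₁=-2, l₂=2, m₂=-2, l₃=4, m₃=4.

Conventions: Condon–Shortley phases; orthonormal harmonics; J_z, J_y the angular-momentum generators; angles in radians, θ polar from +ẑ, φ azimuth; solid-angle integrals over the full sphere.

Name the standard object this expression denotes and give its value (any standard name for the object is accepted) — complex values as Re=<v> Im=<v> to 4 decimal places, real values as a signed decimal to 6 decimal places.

Gaunt coefficient, +0.337168

This is a Gaunt coefficient — the integral of a triple product of spherical harmonics over the sphere.
m-sum 0 ✓  L=8 even ✓  0≤4≤4 ✓
Π(2lᵢ+1) = 5×5×9 = 225
triangle coeff Δ(2,2,4) = 1/630
Σ_t [0,0]: t=0:+1/16 = 1/16
(3j)²=2/35 [(2 2 4; 0 0 0)], sign=+1
Σ_t [0,0]: t=0:+1/576 = 1/576
(3j)²=1/9 [(2 2 4; -2 -2 4)], sign=+1
⇒ 4πI² = 10/7
I = (+1)√(10/7/(4π)) = 0.33716777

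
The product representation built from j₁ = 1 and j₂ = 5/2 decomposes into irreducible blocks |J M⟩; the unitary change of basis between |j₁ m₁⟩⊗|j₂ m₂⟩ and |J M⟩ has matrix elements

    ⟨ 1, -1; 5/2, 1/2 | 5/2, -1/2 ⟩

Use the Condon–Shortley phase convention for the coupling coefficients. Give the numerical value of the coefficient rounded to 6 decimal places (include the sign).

−√(18/35) ≈ -0.717137

√[6·1!1!4!/7! · 0!2!3!2!2!3!] = √(288/35)
  +(−1)^1/∏(1,0,1,2,0,2)! = -1/4  (running -1/4)
⟨..|..⟩ = √(288/35)·(-1/4) = -0.717137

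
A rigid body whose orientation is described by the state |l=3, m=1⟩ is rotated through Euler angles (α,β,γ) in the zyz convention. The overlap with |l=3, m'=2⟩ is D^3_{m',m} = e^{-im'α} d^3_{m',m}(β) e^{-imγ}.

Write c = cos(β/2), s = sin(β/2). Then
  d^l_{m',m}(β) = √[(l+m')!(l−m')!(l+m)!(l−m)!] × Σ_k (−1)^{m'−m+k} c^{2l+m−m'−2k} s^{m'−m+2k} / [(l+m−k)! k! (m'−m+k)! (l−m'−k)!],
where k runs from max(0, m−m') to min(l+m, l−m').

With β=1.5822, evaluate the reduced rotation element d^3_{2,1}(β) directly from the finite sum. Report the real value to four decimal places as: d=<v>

d^3_{2,1}(β=1.5822) via the finite sum:
With c≡cos(β/2)=0.703064 and s≡sin(β/2)=0.711127, N=[120·1·24·2]^{1/2}=75.894664
k: max(0,(1)−(2))=0 … min(3+(1),3−(2))=1
  k=0: (−1)^1·75.8947/(24)·0.7031^5·0.7111^1 = -0.386296
  k=1: (−1)^2·75.8947/(12)·0.7031^3·0.7111^3 = +0.790415
d^3_{2,1}(1.5822) = -0.386296 +0.790415 = +0.404119

d=0.4041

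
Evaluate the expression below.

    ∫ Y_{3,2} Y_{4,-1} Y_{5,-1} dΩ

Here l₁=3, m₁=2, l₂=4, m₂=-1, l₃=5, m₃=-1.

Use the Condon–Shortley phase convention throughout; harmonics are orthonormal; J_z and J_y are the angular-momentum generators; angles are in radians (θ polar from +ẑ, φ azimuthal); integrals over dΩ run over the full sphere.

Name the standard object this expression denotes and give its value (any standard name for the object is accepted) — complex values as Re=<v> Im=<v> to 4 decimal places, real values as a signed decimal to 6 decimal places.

Gaunt coefficient, +0.138239

This is a Gaunt coefficient — the integral of a triple product of spherical harmonics over the sphere.
m-sum 0 ✓  L=12 even ✓  1≤5≤7 ✓
Π(2lᵢ+1) = 7×9×11 = 693
triangle coeff Δ(3,4,5) = 1/180180
Σ_t [0,2]: t=0:+1/576 t=1:−1/144 t=2:+1/576 = -1/288
(3j)²=20/1001 [(3 4 5; 0 0 0)], sign=+1
Σ_t [0,1]: t=0:+1/432 t=1:−1/1152 = 5/3456
(3j)²=625/36036 [(3 4 5; 2 -1 -1)], sign=+1
⇒ 4πI² = 3125/13013
I = (+1)√(3125/13013/(4π)) = 0.13823925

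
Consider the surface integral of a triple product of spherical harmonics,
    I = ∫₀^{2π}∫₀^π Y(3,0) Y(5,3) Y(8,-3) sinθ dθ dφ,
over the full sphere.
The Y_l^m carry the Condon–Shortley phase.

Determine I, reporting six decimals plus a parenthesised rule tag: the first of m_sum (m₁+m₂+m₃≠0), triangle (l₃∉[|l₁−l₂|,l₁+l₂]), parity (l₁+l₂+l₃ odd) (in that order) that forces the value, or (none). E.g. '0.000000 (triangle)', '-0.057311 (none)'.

Rules hold: Σm=0, L=16 even, 2≤8≤8.
N = 7·11·17 = 1309
Δ = 0!·6!·10!/17! = 1/136136
Racah Σ t=0..0: t=0:+1/518400 = 1/518400
⇒ 3j(3 5 8; 0 0 0)² = 56/2431, sgn +1
Racah Σ t=0..0: t=0:+1/2903040 = 1/2903040
⇒ 3j(3 5 8; 0 3 -3)² = 75/6188, sgn -1
4πI² = N·(3j₀)²·(3jₘ)² = 1050/2873
I = -1·√(0.365472/4π) = -0.17053829
No selection rule forces the value: the integral is nonzero (none).

-0.170538 (none)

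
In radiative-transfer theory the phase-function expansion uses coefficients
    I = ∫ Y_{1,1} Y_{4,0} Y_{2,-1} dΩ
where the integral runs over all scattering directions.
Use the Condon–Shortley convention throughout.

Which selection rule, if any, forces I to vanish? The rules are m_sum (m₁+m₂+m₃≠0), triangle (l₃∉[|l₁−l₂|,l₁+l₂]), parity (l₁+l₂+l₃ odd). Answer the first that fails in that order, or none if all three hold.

azimuthal sum: 1 + 0 − 1 = 0  ✓
l₃ must lie in [3,5]; have l₃=2  ✗
L = 1 + 4 + 2 = 7 (odd)

triangle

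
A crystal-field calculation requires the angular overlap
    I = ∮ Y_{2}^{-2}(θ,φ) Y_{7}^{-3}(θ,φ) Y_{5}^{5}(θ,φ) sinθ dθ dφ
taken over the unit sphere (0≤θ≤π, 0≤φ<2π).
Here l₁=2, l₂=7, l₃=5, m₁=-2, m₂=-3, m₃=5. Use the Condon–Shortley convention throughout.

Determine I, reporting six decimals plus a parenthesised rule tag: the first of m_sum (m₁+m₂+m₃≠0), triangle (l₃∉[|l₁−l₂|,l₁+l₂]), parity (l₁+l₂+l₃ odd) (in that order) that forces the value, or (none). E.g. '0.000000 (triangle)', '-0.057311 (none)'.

Checks pass: Σm=0; 14 even; l₃=5∈[5,9].
(2·2+1)(2·7+1)(2·5+1) = 825
Δ: 4! 0! 10! / 15! → 1/15015
sum: t=2:+1/57600 = 1/57600
3j²(2 7 5; 0 0 0) = Δ·Π!·Σ² = 21/715  (sign -1)
sum: t=4:+1/87091200 = 1/87091200
3j²(2 7 5; -2 -3 5) = Δ·Π!·Σ² = 1/15015  (sign +1)
combine: 4πI² = 825·21/715·1/15015 = 3/1859
take √, sign -1: I = -0.01133225
No selection rule forces the value: the integral is nonzero (none).

-0.011332 (none)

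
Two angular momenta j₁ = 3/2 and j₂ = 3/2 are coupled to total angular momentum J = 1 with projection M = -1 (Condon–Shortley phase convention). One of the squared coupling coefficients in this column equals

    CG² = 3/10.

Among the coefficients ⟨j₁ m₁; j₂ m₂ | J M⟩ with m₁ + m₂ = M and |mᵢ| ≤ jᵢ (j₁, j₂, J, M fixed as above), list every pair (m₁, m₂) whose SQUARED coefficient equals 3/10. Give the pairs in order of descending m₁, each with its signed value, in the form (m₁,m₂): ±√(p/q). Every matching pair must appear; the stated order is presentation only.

(1/2,-3/2): +√(3/10); (-3/2,1/2): +√(3/10)

Admissible pairs with m₁+m₂ = M = -1: (-3/2,1/2), (-1/2,-1/2), (1/2,-3/2)
  (m₁,m₂)=(1/2,-3/2): CG² = 3/10, CG = +√(3/10)   ← matches the target
  (m₁,m₂)=(-1/2,-1/2): CG² = 2/5, CG = −√(2/5)
  (m₁,m₂)=(-3/2,1/2): CG² = 3/10, CG = +√(3/10)   ← matches the target
Pairs with CG² = 3/10: (1/2,-3/2): +√(3/10); (-3/2,1/2): +√(3/10)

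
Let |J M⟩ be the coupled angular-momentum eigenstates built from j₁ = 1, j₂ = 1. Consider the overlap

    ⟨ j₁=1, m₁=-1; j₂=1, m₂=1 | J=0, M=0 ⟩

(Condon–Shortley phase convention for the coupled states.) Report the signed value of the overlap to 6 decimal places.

j₁+j₂−J=2  J+j₁−j₂=0  J−j₁+j₂=0  j₁+j₂+J+1=3
(j₁±m₁, j₂±m₂, J±M) = (0,2,2,0,0,0)
P² = 4/3
sum k=2..2:
  [2] +1/2 = 1/2
S = 1/2
C² = P²·S² = 1/3 ; C = +0.577350

+0.577350  (= +√(1/3))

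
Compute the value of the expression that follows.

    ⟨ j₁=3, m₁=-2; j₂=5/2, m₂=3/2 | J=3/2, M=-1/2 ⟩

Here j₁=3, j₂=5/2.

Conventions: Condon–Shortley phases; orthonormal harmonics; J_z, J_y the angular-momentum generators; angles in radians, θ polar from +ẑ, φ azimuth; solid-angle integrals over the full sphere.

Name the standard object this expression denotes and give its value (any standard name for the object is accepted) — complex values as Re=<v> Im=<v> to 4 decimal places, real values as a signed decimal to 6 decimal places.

This is a Clebsch–Gordan (vector-coupling) coefficient.
√[4·4!2!1!/8! · 1!5!4!1!1!2!] = √(192/7)
  +(−1)^3/∏(3,1,2,1,0,0)! = -1/12  (running -1/12)
  +(−1)^4/∏(4,0,1,0,1,1)! = 1/24  (running -1/24)
⟨..|..⟩ = √(192/7)·(-1/24) = -0.218218

Clebsch–Gordan coefficient, −√(1/21) ≈ -0.218218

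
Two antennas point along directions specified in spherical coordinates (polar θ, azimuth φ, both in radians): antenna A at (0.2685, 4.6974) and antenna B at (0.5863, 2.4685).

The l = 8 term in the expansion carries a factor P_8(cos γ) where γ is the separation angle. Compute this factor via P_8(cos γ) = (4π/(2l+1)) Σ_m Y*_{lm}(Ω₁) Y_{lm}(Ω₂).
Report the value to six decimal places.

Addition theorem: P_8(cos γ) = (4π/17) Σ_m Y*_{lm}(Ω₁) Y_{lm}(Ω₂), m = −8…8:
  m=-8: Y*=0.00001 - 0.00000j  Y=0.00282 - 0.00354j  product 0.00000 - 0.00000j
  m=-7: Y*=0.00002 + 0.00018j  Y=0.00002 + 0.02726j  product -0.00000 + 0.00000j
  m=-6: Y*=-0.00169 + 0.00015j  Y=-0.06339 - 0.07939j  product 0.00012 + 0.00012j
  m=-5: Y*=-0.00084 - 0.01124j  Y=0.25368 + 0.05776j  product 0.00044 - 0.00290j
  m=-4: Y*=0.05520 - 0.00331j  Y=-0.40706 + 0.19624j  product -0.02182 + 0.01218j
  m=-3: Y*=0.00886 + 0.19687j  Y=0.19965 - 0.41491j  product 0.08345 + 0.03563j
  m=-2: Y*=-0.47604 + 0.01427j  Y=0.01807 + 0.07908j  product -0.00973 - 0.03739j
  m=-1: Y*=-0.00954 - 0.63611j  Y=0.30393 + 0.24232j  product 0.15125 - 0.19564j
  m=+0: Y*=0.07540 + 0.00000j  Y=-0.21792 + 0.00000j  product -0.01643 + 0.00000j
  m=+1: Y*=0.00954 - 0.63611j  Y=-0.30393 + 0.24232j  product 0.15125 + 0.19564j
  m=+2: Y*=-0.47604 - 0.01427j  Y=0.01807 - 0.07908j  product -0.00973 + 0.03739j
  m=+3: Y*=-0.00886 + 0.19687j  Y=-0.19965 - 0.41491j  product 0.08345 - 0.03563j
  m=+4: Y*=0.05520 + 0.00331j  Y=-0.40706 - 0.19624j  product -0.02182 - 0.01218j
  m=+5: Y*=0.00084 - 0.01124j  Y=-0.25368 + 0.05776j  product 0.00044 + 0.00290j
  m=+6: Y*=-0.00169 - 0.00015j  Y=-0.06339 + 0.07939j  product 0.00012 - 0.00012j
  m=+7: Y*=-0.00002 + 0.00018j  Y=-0.00002 + 0.02726j  product -0.00000 - 0.00000j
  m=+8: Y*=0.00001 + 0.00000j  Y=0.00282 + 0.00354j  product 0.00000 + 0.00000j
Σ over m = 0.39097 + 0.00000j; ×(4π/17) → 0.28900 + 0.00000j. Real part: 0.289003

0.289003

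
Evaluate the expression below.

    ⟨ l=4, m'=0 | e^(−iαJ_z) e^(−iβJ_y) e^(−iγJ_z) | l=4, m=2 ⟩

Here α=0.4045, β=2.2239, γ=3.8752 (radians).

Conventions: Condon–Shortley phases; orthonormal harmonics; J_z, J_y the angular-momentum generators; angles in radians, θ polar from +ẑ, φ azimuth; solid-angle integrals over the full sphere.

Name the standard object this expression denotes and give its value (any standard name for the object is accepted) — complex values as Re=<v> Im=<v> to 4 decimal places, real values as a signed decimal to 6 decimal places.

This is a Wigner D-matrix element — the rotation-matrix element ⟨l m'| R(α,β,γ) |l m⟩ in the angular-momentum basis.
D^4_{0,2}(0.4045,2.2239,3.8752) = e^{-i·0·0.4045}·d^4_{0,2}(2.2239)·e^{-i·2·3.8752}. Compute d first:
Half-angle: c=0.442914, s=0.896564. N=√(24·24·720·2)=910.735966
Admissible k: 2..4 (factorial args all ≥0)
  k=2: (−1)^0·910.7360/(96)·0.4429^6·0.8966^2 = +0.057571
  k=3: (−1)^1·910.7360/(36)·0.4429^4·0.8966^4 = -0.629062
  k=4: (−1)^2·910.7360/(96)·0.4429^2·0.8966^6 = +0.966603
d^4_{0,2}(2.2239) = +0.057571 -0.629062 +0.966603 = +0.395112
D = (+1.000000+0.000000i)·(+0.395112)·(+0.103397-0.994640i) = +0.040853-0.392994i

Wigner D-matrix element, Re=0.0409 Im=-0.3930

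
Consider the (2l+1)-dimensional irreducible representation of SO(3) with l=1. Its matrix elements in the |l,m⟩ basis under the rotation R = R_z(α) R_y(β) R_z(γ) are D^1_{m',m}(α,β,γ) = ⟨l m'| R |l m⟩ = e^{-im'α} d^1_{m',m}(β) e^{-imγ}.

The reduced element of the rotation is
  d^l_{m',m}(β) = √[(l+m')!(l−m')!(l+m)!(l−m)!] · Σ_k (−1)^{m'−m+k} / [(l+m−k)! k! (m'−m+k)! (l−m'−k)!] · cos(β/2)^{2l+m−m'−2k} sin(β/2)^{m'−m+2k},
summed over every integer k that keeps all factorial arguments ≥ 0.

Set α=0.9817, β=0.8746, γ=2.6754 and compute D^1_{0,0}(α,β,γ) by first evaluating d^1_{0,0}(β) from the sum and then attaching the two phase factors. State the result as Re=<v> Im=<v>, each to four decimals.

Re=0.6413 Im=0.0000

D^1_{0,0}(0.9817,0.8746,2.6754) = e^{-i·0·0.9817}·d^1_{0,0}(0.8746)·e^{-i·0·2.6754}. Compute d first:
With c≡cos(β/2)=0.905898 and s≡sin(β/2)=0.423495, N=[1·1·1·1]^{1/2}=1.000000
k: max(0,(0)−(0))=0 … min(1+(0),1−(0))=1
  k=0: (−1)^0·1.0000/(1)·0.9059^2·0.4235^0 = +0.820652
  k=1: (−1)^1·1.0000/(1)·0.9059^0·0.4235^2 = -0.179348
d^1_{0,0}(0.8746) = +0.820652 -0.179348 = +0.641304
Attach z-rotation phases: D = e^{-i(0)(0.9817)}·(+0.641304)·e^{-i(0)(2.6754)} = +0.641304+0.000000i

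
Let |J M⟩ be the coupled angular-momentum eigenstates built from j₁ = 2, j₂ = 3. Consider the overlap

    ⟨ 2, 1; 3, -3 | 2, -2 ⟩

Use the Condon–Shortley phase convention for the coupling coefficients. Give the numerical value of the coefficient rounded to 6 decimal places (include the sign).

+√(5/14) = +0.597614

√[5·3!1!3!/8! · 3!1!0!6!0!4!] = √(3240/7)
  +(−1)^0/∏(0,3,1,0,0,3)! = 1/36  (running 1/36)
⟨..|..⟩ = √(3240/7)·(1/36) = +0.597614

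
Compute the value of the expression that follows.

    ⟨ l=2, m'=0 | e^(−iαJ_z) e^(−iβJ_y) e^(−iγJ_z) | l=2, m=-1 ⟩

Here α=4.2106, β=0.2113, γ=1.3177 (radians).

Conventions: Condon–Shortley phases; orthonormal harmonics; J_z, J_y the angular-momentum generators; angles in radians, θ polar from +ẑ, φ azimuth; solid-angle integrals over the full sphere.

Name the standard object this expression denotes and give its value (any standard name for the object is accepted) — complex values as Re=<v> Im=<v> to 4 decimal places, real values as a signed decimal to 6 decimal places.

Wigner D-matrix element, Re=-0.0629 Im=-0.2432

This is a Wigner D-matrix element — the rotation-matrix element ⟨l m'| R(α,β,γ) |l m⟩ in the angular-momentum basis.
Split into d^2_{0,-1}(β=0.2113) × two z-phases.
With c≡cos(β/2)=0.994424 and s≡sin(β/2)=0.105454, N=[2·2·1·6]^{1/2}=4.898979
Admissible k: 0..1 (factorial args all ≥0)
  k=0: (−1)^1·4.8990/(2)·0.9944^3·0.1055^1 = -0.254011
  k=1: (−1)^2·4.8990/(2)·0.9944^1·0.1055^3 = +0.002856
d^2_{0,-1}(0.2113) = -0.254011 +0.002856 = -0.251154
Attach z-rotation phases: D = e^{-i(0)(4.2106)}·(-0.251154)·e^{-i(-1)(1.3177)} = -0.062890-0.243153i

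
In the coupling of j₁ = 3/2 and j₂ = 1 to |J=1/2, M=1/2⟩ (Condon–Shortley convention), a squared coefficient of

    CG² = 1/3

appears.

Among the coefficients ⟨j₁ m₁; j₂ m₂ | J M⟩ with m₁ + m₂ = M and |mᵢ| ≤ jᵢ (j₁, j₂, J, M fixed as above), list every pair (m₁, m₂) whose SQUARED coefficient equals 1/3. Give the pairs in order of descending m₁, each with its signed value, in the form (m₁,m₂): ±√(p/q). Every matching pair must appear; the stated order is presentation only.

(1/2,0): −√(1/3)

Admissible pairs with m₁+m₂ = M = 1/2: (-1/2,1), (1/2,0), (3/2,-1)
  (m₁,m₂)=(3/2,-1): CG² = 1/2, CG = +√(1/2)
  (m₁,m₂)=(1/2,0): CG² = 1/3, CG = −√(1/3)   ← matches the target
  (m₁,m₂)=(-1/2,1): CG² = 1/6, CG = +√(1/6)
Pairs with CG² = 1/3: (1/2,0): −√(1/3)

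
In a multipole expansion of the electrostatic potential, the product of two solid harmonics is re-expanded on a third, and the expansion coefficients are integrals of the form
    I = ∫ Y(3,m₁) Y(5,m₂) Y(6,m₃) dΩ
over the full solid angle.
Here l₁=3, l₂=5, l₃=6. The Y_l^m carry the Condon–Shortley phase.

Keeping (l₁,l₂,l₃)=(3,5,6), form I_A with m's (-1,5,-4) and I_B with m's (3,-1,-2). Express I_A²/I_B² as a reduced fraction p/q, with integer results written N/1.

l's match ⇒ only the (l;m) 3-j factors differ between A and B.
A: triangle coeff Δ(3,5,6) = 1/675675; Σ_t [2,2]: t=2:+1/322560 = 1/322560; (3j)²=18/1001 [(3 5 6; -1 5 -4)], sign=+1
B: triangle coeff Δ(3,5,6) = 1/675675; Σ_t [0,0]: t=0:+1/27648 = 1/27648; (3j)²=10/429 [(3 5 6; 3 -1 -2)], sign=+1
I_A²/I_B² = (18/1001)/(10/429) = 27/35

27/35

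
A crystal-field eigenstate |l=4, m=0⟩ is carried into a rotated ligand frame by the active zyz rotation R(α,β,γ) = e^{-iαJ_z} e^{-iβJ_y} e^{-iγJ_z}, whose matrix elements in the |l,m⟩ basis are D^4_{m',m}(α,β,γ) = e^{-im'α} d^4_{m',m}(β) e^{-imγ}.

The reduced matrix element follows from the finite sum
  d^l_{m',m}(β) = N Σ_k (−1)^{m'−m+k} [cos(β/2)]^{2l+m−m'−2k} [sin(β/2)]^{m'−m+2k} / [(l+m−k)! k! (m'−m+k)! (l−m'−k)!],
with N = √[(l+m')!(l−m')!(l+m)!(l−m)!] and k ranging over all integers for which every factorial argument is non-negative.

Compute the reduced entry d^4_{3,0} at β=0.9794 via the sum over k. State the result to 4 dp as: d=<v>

d=-0.4718

d^4_{3,0}(β=0.9794) via the finite sum:
c=cos(0.979400/2)=0.882474, s=sin(0.979400/2)=0.470361; N=√[5040·1·24·24]=1703.830978
The bounds max(0,m−m')=0 and min(l+m,l−m')=1 give 2 terms
  k=0: (−1)^3·1703.8310/(144)·0.8825^5·0.4704^3 = -0.658974
  k=1: (−1)^4·1703.8310/(144)·0.8825^3·0.4704^5 = +0.187209
d^4_{3,0}(0.9794) = -0.658974 +0.187209 = -0.471764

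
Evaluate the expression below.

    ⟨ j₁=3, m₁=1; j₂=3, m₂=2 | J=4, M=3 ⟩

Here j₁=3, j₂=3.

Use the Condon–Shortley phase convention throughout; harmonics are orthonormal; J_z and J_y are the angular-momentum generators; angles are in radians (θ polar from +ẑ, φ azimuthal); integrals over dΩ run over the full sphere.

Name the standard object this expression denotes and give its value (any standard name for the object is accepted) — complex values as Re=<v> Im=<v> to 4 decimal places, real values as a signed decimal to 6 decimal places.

Clebsch–Gordan coefficient, −√(1/11) ≈ -0.301511

This is a Clebsch–Gordan (vector-coupling) coefficient.
√[9·2!4!4!/11! · 4!2!5!1!7!1!] = √(82944/11)
  +(−1)^1/∏(1,1,1,4,3,0)! = -1/144  (running -1/144)
  +(−1)^2/∏(2,0,0,3,4,1)! = 1/288  (running -1/288)
⟨..|..⟩ = √(82944/11)·(-1/288) = -0.301511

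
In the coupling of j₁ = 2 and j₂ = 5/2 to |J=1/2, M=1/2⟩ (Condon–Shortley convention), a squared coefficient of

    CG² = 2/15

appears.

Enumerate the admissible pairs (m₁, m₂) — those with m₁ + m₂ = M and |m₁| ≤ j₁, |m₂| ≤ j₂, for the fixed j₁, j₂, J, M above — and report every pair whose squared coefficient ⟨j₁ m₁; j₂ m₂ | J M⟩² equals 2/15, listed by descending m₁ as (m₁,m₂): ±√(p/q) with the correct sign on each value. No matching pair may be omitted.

(1,-1/2): −√(2/15)

Admissible pairs with m₁+m₂ = M = 1/2: (-2,5/2), (-1,3/2), (0,1/2), (1,-1/2), (2,-3/2)
  (m₁,m₂)=(2,-3/2): CG² = 1/15, CG = +√(1/15)
  (m₁,m₂)=(1,-1/2): CG² = 2/15, CG = −√(2/15)   ← matches the target
  (m₁,m₂)=(0,1/2): CG² = 1/5, CG = +√(1/5)
  (m₁,m₂)=(-1,3/2): CG² = 4/15, CG = −√(4/15)
  (m₁,m₂)=(-2,5/2): CG² = 1/3, CG = +√(1/3)
Pairs with CG² = 2/15: (1,-1/2): −√(2/15)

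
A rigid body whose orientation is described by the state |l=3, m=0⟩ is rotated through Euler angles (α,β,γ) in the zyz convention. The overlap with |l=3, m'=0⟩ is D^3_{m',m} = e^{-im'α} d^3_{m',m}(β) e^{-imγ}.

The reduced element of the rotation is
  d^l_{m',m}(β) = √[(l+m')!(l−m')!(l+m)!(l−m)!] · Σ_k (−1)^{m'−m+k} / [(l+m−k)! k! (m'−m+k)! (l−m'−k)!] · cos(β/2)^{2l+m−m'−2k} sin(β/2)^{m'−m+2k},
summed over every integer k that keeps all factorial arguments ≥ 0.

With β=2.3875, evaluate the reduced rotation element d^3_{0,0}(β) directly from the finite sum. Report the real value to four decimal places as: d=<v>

d^3_{0,0}(β=2.3875) via the finite sum:
With c≡cos(β/2)=0.368176 and s≡sin(β/2)=0.929756, N=[6·6·6·6]^{1/2}=36.000000
Admissible k: 0..3 (factorial args all ≥0)
  k=0: (−1)^0·36.0000/(36)·0.3682^6·0.9298^0 = +0.002491
  k=1: (−1)^1·36.0000/(4)·0.3682^4·0.9298^2 = -0.142956
  k=2: (−1)^2·36.0000/(4)·0.3682^2·0.9298^4 = +0.911653
  k=3: (−1)^3·36.0000/(36)·0.3682^0·0.9298^6 = -0.645973
d^3_{0,0}(2.3875) = +0.002491 -0.142956 +0.911653 -0.645973 = +0.125215

d=0.1252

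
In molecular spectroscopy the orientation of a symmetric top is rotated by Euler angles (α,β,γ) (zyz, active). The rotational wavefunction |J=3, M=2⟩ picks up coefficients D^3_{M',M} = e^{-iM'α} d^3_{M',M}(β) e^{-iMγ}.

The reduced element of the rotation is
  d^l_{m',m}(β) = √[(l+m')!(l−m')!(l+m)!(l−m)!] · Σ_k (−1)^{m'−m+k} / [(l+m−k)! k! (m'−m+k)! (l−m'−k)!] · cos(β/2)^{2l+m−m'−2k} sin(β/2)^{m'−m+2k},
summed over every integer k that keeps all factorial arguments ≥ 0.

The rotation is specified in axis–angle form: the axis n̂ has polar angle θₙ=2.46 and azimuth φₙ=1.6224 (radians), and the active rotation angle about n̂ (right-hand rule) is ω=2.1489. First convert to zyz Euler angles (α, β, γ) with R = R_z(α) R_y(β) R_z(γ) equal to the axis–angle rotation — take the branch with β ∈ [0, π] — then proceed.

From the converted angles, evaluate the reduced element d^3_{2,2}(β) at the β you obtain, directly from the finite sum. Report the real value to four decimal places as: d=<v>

d=-0.4042

Axis–angle → zyz. n̂ = (sinθₙcosφₙ, sinθₙsinφₙ, cosθₙ) = (-0.032497, +0.629192, -0.776570), ω = 2.1489.
R = I cosω + sinω [n̂]ₓ + (1−cosω) n̂n̂ᵀ gives
  R = [-0.544804, +0.618758, +0.565975; -0.681998, +0.065771, -0.728391; -0.487922, -0.782824, +0.386160]
β = atan2(√(R₁₃²+R₂₃²), R₃₃) = 1.174332; α = atan2(R₂₃, R₁₃) mod 2π = 5.372961; γ = atan2(R₃₂, −R₃₁) mod 2π = 5.269754
d^3_{2,2}(β=1.1743) via the finite sum:
With c≡cos(β/2)=0.832514 and s≡sin(β/2)=0.554004, N=[120·1·120·1]^{1/2}=120.000000
Admissible k: 0..1 (factorial args all ≥0)
  k=0: (−1)^0·120.0000/(120)·0.8325^6·0.5540^0 = +0.332928
  k=1: (−1)^1·120.0000/(24)·0.8325^4·0.5540^2 = -0.737160
d^3_{2,2}(1.1743) = +0.332928 -0.737160 = -0.404233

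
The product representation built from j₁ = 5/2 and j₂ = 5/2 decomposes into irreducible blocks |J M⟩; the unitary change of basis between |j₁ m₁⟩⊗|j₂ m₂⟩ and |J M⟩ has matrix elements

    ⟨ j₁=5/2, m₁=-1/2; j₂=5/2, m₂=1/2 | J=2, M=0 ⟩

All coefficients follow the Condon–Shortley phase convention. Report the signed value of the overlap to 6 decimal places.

+√(4/21) = +0.436436

j₁+j₂−J=3  J+j₁−j₂=2  J−j₁+j₂=2  j₁+j₂+J+1=8
(j₁±m₁, j₂±m₂, J±M) = (2,3,3,2,2,2)
P² = 12/7
sum k=1..3:
  [1] −1/8 = -1/8
  [2] +1/2 = 1/2
  [3] −1/24 = -1/24
S = 1/3
C² = P²·S² = 4/21 ; C = +0.436436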